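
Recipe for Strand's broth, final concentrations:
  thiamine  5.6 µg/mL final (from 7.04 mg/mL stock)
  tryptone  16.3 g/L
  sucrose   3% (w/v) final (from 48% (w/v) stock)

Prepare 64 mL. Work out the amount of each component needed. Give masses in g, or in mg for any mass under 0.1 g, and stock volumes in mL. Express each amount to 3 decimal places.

thiamine 0.051 mL; tryptone 1.043 g; sucrose 4.000 mL

Target volume = 64 mL = 0.064 L.
thiamine: V = C2·V2/C1 = 5.6 µg/mL × 64 mL ÷ 7040 µg/mL = 0.051 mL
tryptone: 16.3 g/L × 0.064 L = 1.043 g
sucrose: C1V1 = C2V2 → 3% ÷ 48% × 64 mL = 4.000 mL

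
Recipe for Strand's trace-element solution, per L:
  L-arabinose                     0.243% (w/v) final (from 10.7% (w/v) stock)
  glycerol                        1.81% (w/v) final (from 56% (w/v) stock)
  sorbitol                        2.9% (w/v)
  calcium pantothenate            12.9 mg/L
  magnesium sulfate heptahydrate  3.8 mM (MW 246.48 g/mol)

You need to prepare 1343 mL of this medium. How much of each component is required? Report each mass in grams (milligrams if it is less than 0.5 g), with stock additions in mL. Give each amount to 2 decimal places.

L-arabinose 30.50 mL; glycerol 43.41 mL; sorbitol 38.95 g; calcium pantothenate 17.32 mg; magnesium sulfate heptahydrate 1.26 g

Scale factor relative to 1 L: 1.343.
L-arabinose: C1V1 = C2V2 → 0.243% ÷ 10.7% × 1343 mL = 30.50 mL
glycerol: V = C2·V2/C1 = 1.81% ÷ 56% × 1343 mL = 43.41 mL
sorbitol: 2.9% w/v = 29 g/L → 29 × 1.343 L = 38.95 g
calcium pantothenate: 12.9 mg/L × 1.343 L = 17.32 mg
magnesium sulfate heptahydrate: 3.8 mmol/L × 246.48 g/mol × 1.343 L ÷ 1000 = 1.26 g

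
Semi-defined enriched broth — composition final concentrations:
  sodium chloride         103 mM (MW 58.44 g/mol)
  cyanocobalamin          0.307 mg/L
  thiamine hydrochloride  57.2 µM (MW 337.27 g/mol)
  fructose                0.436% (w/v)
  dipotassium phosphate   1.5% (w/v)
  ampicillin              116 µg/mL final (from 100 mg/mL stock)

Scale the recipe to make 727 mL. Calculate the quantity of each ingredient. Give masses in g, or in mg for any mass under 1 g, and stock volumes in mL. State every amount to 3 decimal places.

sodium chloride 4.376 g; cyanocobalamin 0.223 mg; thiamine hydrochloride 14.025 mg; fructose 3.170 g; dipotassium phosphate 10.905 g; ampicillin 0.843 mL

Target volume = 727 mL = 0.727 L.
sodium chloride: 103 mmol/L × 58.44 g/mol × 0.727 L ÷ 1000 = 4.376 g
cyanocobalamin: 0.307 mg/L × 0.727 L = 0.223 mg
thiamine hydrochloride: 57.2 µmol/L × 337.27 g/mol × 0.727 L ÷ 1000 = 14.025 mg
fructose: 0.436 g per 100 mL × 727 mL ÷ 100 = 3.170 g
dipotassium phosphate: 1.5 g per 100 mL × 727 mL ÷ 100 = 10.905 g
ampicillin: C1V1 = C2V2 → 116 µg/mL × 727 mL ÷ 100000 µg/mL = 0.843 mL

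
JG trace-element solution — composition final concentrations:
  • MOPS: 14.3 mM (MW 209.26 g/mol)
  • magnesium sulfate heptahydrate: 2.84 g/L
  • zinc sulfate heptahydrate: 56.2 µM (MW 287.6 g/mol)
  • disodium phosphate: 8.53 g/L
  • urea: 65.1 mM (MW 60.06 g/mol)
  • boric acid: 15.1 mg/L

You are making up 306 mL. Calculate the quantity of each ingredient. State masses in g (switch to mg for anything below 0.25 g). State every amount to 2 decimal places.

Working volume: 306 mL = 0.306 L.
MOPS: 14.3 mmol/L × 209.26 g/mol × 0.306 L ÷ 1000 = 0.92 g
magnesium sulfate heptahydrate: 2.84 g/L × 0.306 L = 0.87 g
zinc sulfate heptahydrate: 56.2 µmol/L × 287.6 g/mol × 0.306 L ÷ 1000 = 4.95 mg
disodium phosphate: 8.53 g/L × 0.306 L = 2.61 g
urea: 65.1 mmol/L × 60.06 g/mol × 0.306 L ÷ 1000 = 1.20 g
boric acid: 15.1 mg/L × 0.306 L = 4.62 mg

MOPS 0.92 g; magnesium sulfate heptahydrate 0.87 g; zinc sulfate heptahydrate 4.95 mg; disodium phosphate 2.61 g; urea 1.20 g; boric acid 4.62 mg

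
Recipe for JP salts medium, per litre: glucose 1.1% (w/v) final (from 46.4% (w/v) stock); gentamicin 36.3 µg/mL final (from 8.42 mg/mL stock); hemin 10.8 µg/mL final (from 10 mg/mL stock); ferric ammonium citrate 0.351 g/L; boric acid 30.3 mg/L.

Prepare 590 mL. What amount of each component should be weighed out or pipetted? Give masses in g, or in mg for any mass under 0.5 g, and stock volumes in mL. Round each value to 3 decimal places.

glucose 13.987 mL; gentamicin 2.544 mL; hemin 0.637 mL; ferric ammonium citrate 207.090 mg; boric acid 17.877 mg

Working volume: 590 mL = 0.59 L.
glucose: C1V1 = C2V2 → 1.1% ÷ 46.4% × 590 mL = 13.987 mL
gentamicin: dilute stock: 36.3 µg/mL × 590 mL ÷ 8420 µg/mL = 2.544 mL
hemin: V = C2·V2/C1 = 10.8 µg/mL × 590 mL ÷ 10000 µg/mL = 0.637 mL
ferric ammonium citrate: 0.351 g/L × 0.59 L = 0.20709 g = 207.090 mg
boric acid: 30.3 mg/L × 0.59 L = 17.877 mg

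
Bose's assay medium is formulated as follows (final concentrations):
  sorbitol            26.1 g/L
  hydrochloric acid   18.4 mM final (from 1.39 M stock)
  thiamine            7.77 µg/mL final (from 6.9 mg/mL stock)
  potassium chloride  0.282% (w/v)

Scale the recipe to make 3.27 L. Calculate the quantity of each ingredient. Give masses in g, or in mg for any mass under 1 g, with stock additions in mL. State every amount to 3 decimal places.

Scale factor relative to 1 L: 3.27.
sorbitol: 26.1 g/L × 3.27 L = 85.347 g
hydrochloric acid: V = C2·V2/C1 = 18.4 mM × 3270 mL ÷ 1390 mM = 43.286 mL
thiamine: V = C2·V2/C1 = 7.77 µg/mL × 3270 mL ÷ 6900 µg/mL = 3.682 mL
potassium chloride: 0.282 g per 100 mL × 3270 mL ÷ 100 = 9.221 g

sorbitol 85.347 g; hydrochloric acid 43.286 mL; thiamine 3.682 mL; potassium chloride 9.221 g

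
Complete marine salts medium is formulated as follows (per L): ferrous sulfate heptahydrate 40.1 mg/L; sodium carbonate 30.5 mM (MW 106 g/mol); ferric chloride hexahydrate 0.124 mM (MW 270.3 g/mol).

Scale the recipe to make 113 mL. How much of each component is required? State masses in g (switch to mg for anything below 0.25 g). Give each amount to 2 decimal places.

Scale factor relative to 1 L: 0.113.
ferrous sulfate heptahydrate: 40.1 mg/L × 0.113 L = 4.53 mg
sodium carbonate: 30.5 mmol/L × 106 g/mol × 0.113 L ÷ 1000 = 0.37 g
ferric chloride hexahydrate: 0.124 mmol/L × 270.3 mg/mmol × 0.113 L = 3.79 mg

ferrous sulfate heptahydrate 4.53 mg; sodium carbonate 0.37 g; ferric chloride hexahydrate 3.79 mg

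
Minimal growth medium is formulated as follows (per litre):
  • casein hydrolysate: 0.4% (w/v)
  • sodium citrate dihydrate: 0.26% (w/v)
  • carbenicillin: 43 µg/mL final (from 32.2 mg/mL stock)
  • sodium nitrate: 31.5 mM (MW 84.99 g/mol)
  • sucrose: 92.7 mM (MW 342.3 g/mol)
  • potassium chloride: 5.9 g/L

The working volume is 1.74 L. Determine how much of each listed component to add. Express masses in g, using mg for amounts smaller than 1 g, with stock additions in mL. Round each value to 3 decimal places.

Working volume: 1.74 L.
casein hydrolysate: 0.4 g per 100 mL × 1740 mL ÷ 100 = 6.960 g
sodium citrate dihydrate: 0.26 g per 100 mL × 1740 mL ÷ 100 = 4.524 g
carbenicillin: C1V1 = C2V2 → 43 µg/mL × 1740 mL ÷ 32200 µg/mL = 2.324 mL
sodium nitrate: 31.5 mmol/L × 84.99 g/mol × 1.74 L ÷ 1000 = 4.658 g
sucrose: 92.7 mmol/L × 342.3 g/mol × 1.74 L ÷ 1000 = 55.212 g
potassium chloride: 5.9 g/L × 1.74 L = 10.266 g

casein hydrolysate 6.960 g; sodium citrate dihydrate 4.524 g; carbenicillin 2.324 mL; sodium nitrate 4.658 g; sucrose 55.212 g; potassium chloride 10.266 g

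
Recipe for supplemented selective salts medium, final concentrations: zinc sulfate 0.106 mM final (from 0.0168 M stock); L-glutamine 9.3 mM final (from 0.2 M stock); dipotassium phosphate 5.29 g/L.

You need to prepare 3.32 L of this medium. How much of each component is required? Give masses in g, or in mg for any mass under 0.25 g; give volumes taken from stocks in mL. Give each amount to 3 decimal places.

Scale factor relative to 1 L: 3.32.
zinc sulfate: V = C2·V2/C1 = 0.106 mM × 3320 mL ÷ 16.8 mM = 20.948 mL
L-glutamine: C1V1 = C2V2 → 9.3 mM × 3320 mL ÷ 200 mM = 154.380 mL
dipotassium phosphate: 5.29 g/L × 3.32 L = 17.563 g

zinc sulfate 20.948 mL; L-glutamine 154.380 mL; dipotassium phosphate 17.563 g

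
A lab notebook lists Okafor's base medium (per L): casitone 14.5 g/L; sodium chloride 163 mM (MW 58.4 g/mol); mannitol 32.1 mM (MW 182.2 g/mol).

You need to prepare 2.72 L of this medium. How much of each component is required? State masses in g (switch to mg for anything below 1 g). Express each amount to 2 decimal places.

casitone 39.44 g; sodium chloride 25.89 g; mannitol 15.91 g

Scale factor relative to 1 L: 2.72.
casitone: 14.5 g/L × 2.72 L = 39.44 g
sodium chloride: 163 mmol/L × 58.4 g/mol × 2.72 L ÷ 1000 = 25.89 g
mannitol: 32.1 mmol/L × 182.2 g/mol × 2.72 L ÷ 1000 = 15.91 g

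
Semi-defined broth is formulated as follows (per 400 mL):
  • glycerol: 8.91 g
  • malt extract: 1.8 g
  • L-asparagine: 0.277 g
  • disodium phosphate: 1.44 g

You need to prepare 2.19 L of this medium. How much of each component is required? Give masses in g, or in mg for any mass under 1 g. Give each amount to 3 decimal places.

Ratio of target to recipe volume: 2190 / 400 = 5.475.
glycerol: 8.91 g × (2190 mL / 400 mL) = 48.782 g
malt extract: 1.8 g × (2190 mL / 400 mL) = 9.855 g
L-asparagine: 0.277 g × (2190 mL / 400 mL) = 1.517 g
disodium phosphate: 1.44 g × (2190 mL / 400 mL) = 7.884 g

glycerol 48.782 g; malt extract 9.855 g; L-asparagine 1.517 g; disodium phosphate 7.884 g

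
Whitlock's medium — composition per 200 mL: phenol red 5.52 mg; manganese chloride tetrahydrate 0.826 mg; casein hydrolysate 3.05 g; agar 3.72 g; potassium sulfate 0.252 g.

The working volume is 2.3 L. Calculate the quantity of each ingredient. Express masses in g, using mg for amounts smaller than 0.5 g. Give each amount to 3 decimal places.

phenol red 63.480 mg; manganese chloride tetrahydrate 9.499 mg; casein hydrolysate 35.075 g; agar 42.780 g; potassium sulfate 2.898 g

Scale factor = 2300 mL / 200 mL = 11.5.
phenol red: 5.52 mg × (2300 mL / 200 mL) = 63.480 mg
manganese chloride tetrahydrate: 0.826 mg × (2300 mL / 200 mL) = 9.499 mg
casein hydrolysate: 3.05 g × (2300 mL / 200 mL) = 35.075 g
agar: 3.72 g × (2300 mL / 200 mL) = 42.780 g
potassium sulfate: 0.252 g × (2300 mL / 200 mL) = 2.898 g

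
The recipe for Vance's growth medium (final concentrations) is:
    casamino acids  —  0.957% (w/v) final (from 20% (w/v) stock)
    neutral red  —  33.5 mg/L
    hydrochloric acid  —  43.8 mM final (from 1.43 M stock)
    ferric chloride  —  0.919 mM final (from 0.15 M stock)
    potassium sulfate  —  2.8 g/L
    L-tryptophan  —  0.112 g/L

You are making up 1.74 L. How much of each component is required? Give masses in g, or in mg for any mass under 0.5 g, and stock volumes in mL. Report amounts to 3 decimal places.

Working volume: 1.74 L.
casamino acids: C1V1 = C2V2 → 0.957% ÷ 20% × 1740 mL = 83.259 mL
neutral red: 33.5 mg/L × 1.74 L = 58.290 mg
hydrochloric acid: V = C2·V2/C1 = 43.8 mM × 1740 mL ÷ 1430 mM = 53.295 mL
ferric chloride: V = C2·V2/C1 = 0.919 mM × 1740 mL ÷ 150 mM = 10.660 mL
potassium sulfate: 2.8 g/L × 1.74 L = 4.872 g
L-tryptophan: 0.112 g/L × 1.74 L = 0.19488 g = 194.880 mg

casamino acids 83.259 mL; neutral red 58.290 mg; hydrochloric acid 53.295 mL; ferric chloride 10.660 mL; potassium sulfate 4.872 g; L-tryptophan 194.880 mg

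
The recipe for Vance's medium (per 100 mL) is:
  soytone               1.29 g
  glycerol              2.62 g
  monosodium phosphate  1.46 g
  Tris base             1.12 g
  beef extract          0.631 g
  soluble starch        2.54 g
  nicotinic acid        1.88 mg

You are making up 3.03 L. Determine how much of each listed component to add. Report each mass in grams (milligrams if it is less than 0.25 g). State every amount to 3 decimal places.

Scale factor = 3030 mL / 100 mL = 30.3.
soytone: 1.29 g × (3030 mL / 100 mL) = 39.087 g
glycerol: 2.62 g × (3030 mL / 100 mL) = 79.386 g
monosodium phosphate: 1.46 g × (3030 mL / 100 mL) = 44.238 g
Tris base: 1.12 g × (3030 mL / 100 mL) = 33.936 g
beef extract: 0.631 g × (3030 mL / 100 mL) = 19.119 g
soluble starch: 2.54 g × (3030 mL / 100 mL) = 76.962 g
nicotinic acid: 1.88 mg × (3030 mL / 100 mL) = 56.964 mg

soytone 39.087 g; glycerol 79.386 g; monosodium phosphate 44.238 g; Tris base 33.936 g; beef extract 19.119 g; soluble starch 76.962 g; nicotinic acid 56.964 mg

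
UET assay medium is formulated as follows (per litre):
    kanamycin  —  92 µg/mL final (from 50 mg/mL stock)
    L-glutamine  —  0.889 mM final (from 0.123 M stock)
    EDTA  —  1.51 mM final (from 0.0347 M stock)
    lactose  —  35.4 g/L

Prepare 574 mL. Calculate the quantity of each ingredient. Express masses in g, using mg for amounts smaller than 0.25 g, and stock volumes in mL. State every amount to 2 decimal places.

kanamycin 1.06 mL; L-glutamine 4.15 mL; EDTA 24.98 mL; lactose 20.32 g

Scale factor relative to 1 L: 0.574.
kanamycin: C1V1 = C2V2 → 92 µg/mL × 574 mL ÷ 50000 µg/mL = 1.06 mL
L-glutamine: C1V1 = C2V2 → 0.889 mM × 574 mL ÷ 123 mM = 4.15 mL
EDTA: dilute stock: 1.51 mM × 574 mL ÷ 34.7 mM = 24.98 mL
lactose: 35.4 g/L × 0.574 L = 20.32 g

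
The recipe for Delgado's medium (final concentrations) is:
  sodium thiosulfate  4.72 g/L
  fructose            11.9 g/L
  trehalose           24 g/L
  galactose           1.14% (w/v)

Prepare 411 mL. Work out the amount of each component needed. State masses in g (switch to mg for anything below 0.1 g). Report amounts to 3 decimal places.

Scale factor relative to 1 L: 0.411.
sodium thiosulfate: 4.72 g/L × 0.411 L = 1.940 g
fructose: 11.9 g/L × 0.411 L = 4.891 g
trehalose: 24 g/L × 0.411 L = 9.864 g
galactose: 1.14% w/v = 11.4 g/L → 11.4 × 0.411 L = 4.685 g

sodium thiosulfate 1.940 g; fructose 4.891 g; trehalose 9.864 g; galactose 4.685 g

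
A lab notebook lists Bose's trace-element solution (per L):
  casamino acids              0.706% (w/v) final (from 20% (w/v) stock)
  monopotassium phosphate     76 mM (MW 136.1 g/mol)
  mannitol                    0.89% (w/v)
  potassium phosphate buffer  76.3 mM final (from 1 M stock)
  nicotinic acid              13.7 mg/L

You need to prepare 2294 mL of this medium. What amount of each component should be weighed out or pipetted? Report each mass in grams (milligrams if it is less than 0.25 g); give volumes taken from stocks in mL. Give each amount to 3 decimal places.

casamino acids 80.978 mL; monopotassium phosphate 23.728 g; mannitol 20.417 g; potassium phosphate buffer 175.032 mL; nicotinic acid 31.428 mg

Target volume = 2294 mL = 2.294 L.
casamino acids: V = C2·V2/C1 = 0.706% ÷ 20% × 2294 mL = 80.978 mL
monopotassium phosphate: 76 mmol/L × 136.1 g/mol × 2.294 L ÷ 1000 = 23.728 g
mannitol: 0.89 g per 100 mL × 2294 mL ÷ 100 = 20.417 g
potassium phosphate buffer: C1V1 = C2V2 → 76.3 mM × 2294 mL ÷ 1000 mM = 175.032 mL
nicotinic acid: 13.7 mg/L × 2.294 L = 31.428 mg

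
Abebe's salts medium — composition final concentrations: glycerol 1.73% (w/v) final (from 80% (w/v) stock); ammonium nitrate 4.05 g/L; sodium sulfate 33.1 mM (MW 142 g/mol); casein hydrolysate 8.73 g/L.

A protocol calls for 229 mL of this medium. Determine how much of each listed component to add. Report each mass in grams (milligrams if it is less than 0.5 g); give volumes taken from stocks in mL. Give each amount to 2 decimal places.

glycerol 4.95 mL; ammonium nitrate 0.93 g; sodium sulfate 1.08 g; casein hydrolysate 2.00 g

Target volume = 229 mL = 0.229 L.
glycerol: C1V1 = C2V2 → 1.73% ÷ 80% × 229 mL = 4.95 mL
ammonium nitrate: 4.05 g/L × 0.229 L = 0.93 g
sodium sulfate: 33.1 mmol/L × 142 g/mol × 0.229 L ÷ 1000 = 1.08 g
casein hydrolysate: 8.73 g/L × 0.229 L = 2.00 g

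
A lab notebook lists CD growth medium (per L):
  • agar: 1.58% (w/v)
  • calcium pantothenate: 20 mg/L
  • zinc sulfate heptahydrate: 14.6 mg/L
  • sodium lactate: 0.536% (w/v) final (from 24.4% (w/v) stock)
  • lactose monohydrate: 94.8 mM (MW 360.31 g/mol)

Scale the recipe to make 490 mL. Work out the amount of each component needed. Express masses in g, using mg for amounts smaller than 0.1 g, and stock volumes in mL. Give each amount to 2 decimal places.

Scale factor relative to 1 L: 0.49.
agar: 1.58% w/v = 15.8 g/L → 15.8 × 0.49 L = 7.74 g
calcium pantothenate: 20 mg/L × 0.49 L = 9.80 mg
zinc sulfate heptahydrate: 14.6 mg/L × 0.49 L = 7.15 mg
sodium lactate: dilute stock: 0.536% ÷ 24.4% × 490 mL = 10.76 mL
lactose monohydrate: 94.8 mmol/L × 360.31 g/mol × 0.49 L ÷ 1000 = 16.74 g

agar 7.74 g; calcium pantothenate 9.80 mg; zinc sulfate heptahydrate 7.15 mg; sodium lactate 10.76 mL; lactose monohydrate 16.74 g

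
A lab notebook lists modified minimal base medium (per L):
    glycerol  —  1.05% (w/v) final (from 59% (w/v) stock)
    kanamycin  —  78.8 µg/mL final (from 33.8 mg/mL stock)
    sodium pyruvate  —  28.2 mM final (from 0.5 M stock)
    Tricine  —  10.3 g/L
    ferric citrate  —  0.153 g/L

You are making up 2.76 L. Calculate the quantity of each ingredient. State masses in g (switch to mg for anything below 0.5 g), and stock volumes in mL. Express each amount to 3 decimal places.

glycerol 49.119 mL; kanamycin 6.435 mL; sodium pyruvate 155.664 mL; Tricine 28.428 g; ferric citrate 422.280 mg

Scale factor relative to 1 L: 2.76.
glycerol: dilute stock: 1.05% ÷ 59% × 2760 mL = 49.119 mL
kanamycin: V = C2·V2/C1 = 78.8 µg/mL × 2760 mL ÷ 33800 µg/mL = 6.435 mL
sodium pyruvate: V = C2·V2/C1 = 28.2 mM × 2760 mL ÷ 500 mM = 155.664 mL
Tricine: 10.3 g/L × 2.76 L = 28.428 g
ferric citrate: 0.153 g/L × 2.76 L = 0.42228 g = 422.280 mg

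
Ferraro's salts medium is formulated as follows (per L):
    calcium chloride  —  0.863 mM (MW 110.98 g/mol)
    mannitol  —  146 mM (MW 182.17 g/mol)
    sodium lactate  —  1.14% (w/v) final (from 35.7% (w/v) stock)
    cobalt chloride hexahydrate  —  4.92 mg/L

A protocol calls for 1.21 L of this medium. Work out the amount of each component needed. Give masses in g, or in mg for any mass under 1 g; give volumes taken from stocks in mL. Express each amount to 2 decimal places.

Scale factor relative to 1 L: 1.21.
calcium chloride: 0.863 mmol/L × 110.98 mg/mmol × 1.21 L = 115.89 mg
mannitol: 146 mmol/L × 182.17 g/mol × 1.21 L ÷ 1000 = 32.18 g
sodium lactate: C1V1 = C2V2 → 1.14% ÷ 35.7% × 1210 mL = 38.64 mL
cobalt chloride hexahydrate: 4.92 mg/L × 1.21 L = 5.95 mg

calcium chloride 115.89 mg; mannitol 32.18 g; sodium lactate 38.64 mL; cobalt chloride hexahydrate 5.95 mg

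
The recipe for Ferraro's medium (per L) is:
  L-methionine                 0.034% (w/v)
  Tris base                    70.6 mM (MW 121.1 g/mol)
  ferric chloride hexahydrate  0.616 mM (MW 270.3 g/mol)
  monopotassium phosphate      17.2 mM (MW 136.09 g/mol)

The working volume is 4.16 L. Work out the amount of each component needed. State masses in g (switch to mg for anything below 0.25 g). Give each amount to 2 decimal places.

L-methionine 1.41 g; Tris base 35.57 g; ferric chloride hexahydrate 0.69 g; monopotassium phosphate 9.74 g

Scale factor relative to 1 L: 4.16.
L-methionine: 0.034 g per 100 mL × 4160 mL ÷ 100 = 1.41 g
Tris base: 70.6 mmol/L × 121.1 g/mol × 4.16 L ÷ 1000 = 35.57 g
ferric chloride hexahydrate: 0.616 mmol/L × 270.3 g/mol × 4.16 L ÷ 1000 = 0.69 g
monopotassium phosphate: 17.2 mmol/L × 136.09 g/mol × 4.16 L ÷ 1000 = 9.74 g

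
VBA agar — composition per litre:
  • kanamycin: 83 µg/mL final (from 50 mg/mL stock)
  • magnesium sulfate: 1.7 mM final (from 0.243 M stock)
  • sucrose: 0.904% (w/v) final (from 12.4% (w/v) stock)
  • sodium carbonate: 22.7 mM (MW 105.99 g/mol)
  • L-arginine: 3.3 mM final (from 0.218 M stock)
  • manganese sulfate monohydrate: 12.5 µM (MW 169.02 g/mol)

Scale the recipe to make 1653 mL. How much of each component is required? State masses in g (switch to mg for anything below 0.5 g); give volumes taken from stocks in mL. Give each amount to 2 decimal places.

kanamycin 2.74 mL; magnesium sulfate 11.56 mL; sucrose 120.51 mL; sodium carbonate 3.98 g; L-arginine 25.02 mL; manganese sulfate monohydrate 3.49 mg

Target volume = 1653 mL = 1.653 L.
kanamycin: C1V1 = C2V2 → 83 µg/mL × 1653 mL ÷ 50000 µg/mL = 2.74 mL
magnesium sulfate: dilute stock: 1.7 mM × 1653 mL ÷ 243 mM = 11.56 mL
sucrose: C1V1 = C2V2 → 0.904% ÷ 12.4% × 1653 mL = 120.51 mL
sodium carbonate: 22.7 mmol/L × 105.99 g/mol × 1.653 L ÷ 1000 = 3.98 g
L-arginine: dilute stock: 3.3 mM × 1653 mL ÷ 218 mM = 25.02 mL
manganese sulfate monohydrate: 12.5 µmol/L × 169.02 g/mol × 1.653 L ÷ 1000 = 3.49 mg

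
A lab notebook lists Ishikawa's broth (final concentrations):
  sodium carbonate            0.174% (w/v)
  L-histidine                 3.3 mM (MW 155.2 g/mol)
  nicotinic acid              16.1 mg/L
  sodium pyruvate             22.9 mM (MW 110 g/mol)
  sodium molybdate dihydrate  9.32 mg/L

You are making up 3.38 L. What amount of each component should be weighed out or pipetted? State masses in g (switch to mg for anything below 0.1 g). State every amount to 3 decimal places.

sodium carbonate 5.881 g; L-histidine 1.731 g; nicotinic acid 54.418 mg; sodium pyruvate 8.514 g; sodium molybdate dihydrate 31.502 mg

Working volume: 3.38 L.
sodium carbonate: 0.174 g per 100 mL × 3380 mL ÷ 100 = 5.881 g
L-histidine: 3.3 mmol/L × 155.2 g/mol × 3.38 L ÷ 1000 = 1.731 g
nicotinic acid: 16.1 mg/L × 3.38 L = 54.418 mg
sodium pyruvate: 22.9 mmol/L × 110 g/mol × 3.38 L ÷ 1000 = 8.514 g
sodium molybdate dihydrate: 9.32 mg/L × 3.38 L = 31.502 mg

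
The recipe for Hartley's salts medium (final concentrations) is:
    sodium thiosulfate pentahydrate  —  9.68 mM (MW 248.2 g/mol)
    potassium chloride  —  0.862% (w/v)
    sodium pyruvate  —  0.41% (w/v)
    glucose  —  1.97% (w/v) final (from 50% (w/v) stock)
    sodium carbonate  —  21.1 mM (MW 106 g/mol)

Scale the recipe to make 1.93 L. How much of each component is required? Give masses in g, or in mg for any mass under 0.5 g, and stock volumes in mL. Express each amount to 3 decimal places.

sodium thiosulfate pentahydrate 4.637 g; potassium chloride 16.637 g; sodium pyruvate 7.913 g; glucose 76.042 mL; sodium carbonate 4.317 g

Working volume: 1.93 L.
sodium thiosulfate pentahydrate: 9.68 mmol/L × 248.2 g/mol × 1.93 L ÷ 1000 = 4.637 g
potassium chloride: 0.862% w/v = 8.62 g/L → 8.62 × 1.93 L = 16.637 g
sodium pyruvate: 0.41 g per 100 mL × 1930 mL ÷ 100 = 7.913 g
glucose: V = C2·V2/C1 = 1.97% ÷ 50% × 1930 mL = 76.042 mL
sodium carbonate: 21.1 mmol/L × 106 g/mol × 1.93 L ÷ 1000 = 4.317 g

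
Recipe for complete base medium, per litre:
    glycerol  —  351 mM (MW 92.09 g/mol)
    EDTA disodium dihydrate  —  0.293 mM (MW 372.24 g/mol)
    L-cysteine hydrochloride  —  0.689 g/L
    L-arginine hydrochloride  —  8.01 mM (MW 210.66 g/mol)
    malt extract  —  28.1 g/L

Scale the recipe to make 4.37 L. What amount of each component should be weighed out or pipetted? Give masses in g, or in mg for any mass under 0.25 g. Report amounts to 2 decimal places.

glycerol 141.25 g; EDTA disodium dihydrate 0.48 g; L-cysteine hydrochloride 3.01 g; L-arginine hydrochloride 7.37 g; malt extract 122.80 g

Working volume: 4.37 L.
glycerol: 351 mmol/L × 92.09 g/mol × 4.37 L ÷ 1000 = 141.25 g
EDTA disodium dihydrate: 0.293 mmol/L × 372.24 g/mol × 4.37 L ÷ 1000 = 0.48 g
L-cysteine hydrochloride: 0.689 g/L × 4.37 L = 3.01 g
L-arginine hydrochloride: 8.01 mmol/L × 210.66 g/mol × 4.37 L ÷ 1000 = 7.37 g
malt extract: 28.1 g/L × 4.37 L = 122.80 g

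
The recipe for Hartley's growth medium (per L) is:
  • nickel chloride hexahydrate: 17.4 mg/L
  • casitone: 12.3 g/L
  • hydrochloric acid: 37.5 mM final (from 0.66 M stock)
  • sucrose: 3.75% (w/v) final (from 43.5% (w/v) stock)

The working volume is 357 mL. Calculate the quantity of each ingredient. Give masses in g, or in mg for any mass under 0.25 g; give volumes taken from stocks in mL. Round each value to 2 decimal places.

Scale factor relative to 1 L: 0.357.
nickel chloride hexahydrate: 17.4 mg/L × 0.357 L = 6.21 mg
casitone: 12.3 g/L × 0.357 L = 4.39 g
hydrochloric acid: C1V1 = C2V2 → 37.5 mM × 357 mL ÷ 660 mM = 20.28 mL
sucrose: C1V1 = C2V2 → 3.75% ÷ 43.5% × 357 mL = 30.78 mL

nickel chloride hexahydrate 6.21 mg; casitone 4.39 g; hydrochloric acid 20.28 mL; sucrose 30.78 mL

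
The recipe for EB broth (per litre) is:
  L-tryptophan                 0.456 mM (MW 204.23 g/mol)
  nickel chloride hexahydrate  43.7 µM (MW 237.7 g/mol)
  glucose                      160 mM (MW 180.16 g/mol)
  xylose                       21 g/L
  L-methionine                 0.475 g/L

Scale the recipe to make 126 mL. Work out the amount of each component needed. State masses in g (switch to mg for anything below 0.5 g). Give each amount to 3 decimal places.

Working volume: 126 mL = 0.126 L.
L-tryptophan: 0.456 mmol/L × 204.23 mg/mmol × 0.126 L = 11.734 mg
nickel chloride hexahydrate: 43.7 µmol/L × 237.7 g/mol × 0.126 L ÷ 1000 = 1.309 mg
glucose: 160 mmol/L × 180.16 g/mol × 0.126 L ÷ 1000 = 3.632 g
xylose: 21 g/L × 0.126 L = 2.646 g
L-methionine: 0.475 g/L × 0.126 L = 0.05985 g = 59.850 mg

L-tryptophan 11.734 mg; nickel chloride hexahydrate 1.309 mg; glucose 3.632 g; xylose 2.646 g; L-methionine 59.850 mg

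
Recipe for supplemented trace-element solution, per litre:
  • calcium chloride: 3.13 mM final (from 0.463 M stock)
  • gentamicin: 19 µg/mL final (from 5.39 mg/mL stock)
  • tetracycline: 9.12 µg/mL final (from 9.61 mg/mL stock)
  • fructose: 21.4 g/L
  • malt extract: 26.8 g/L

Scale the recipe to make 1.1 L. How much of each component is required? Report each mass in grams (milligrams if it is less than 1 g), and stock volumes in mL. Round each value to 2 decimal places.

Scale factor relative to 1 L: 1.1.
calcium chloride: C1V1 = C2V2 → 3.13 mM × 1100 mL ÷ 463 mM = 7.44 mL
gentamicin: dilute stock: 19 µg/mL × 1100 mL ÷ 5390 µg/mL = 3.88 mL
tetracycline: C1V1 = C2V2 → 9.12 µg/mL × 1100 mL ÷ 9610 µg/mL = 1.04 mL
fructose: 21.4 g/L × 1.1 L = 23.54 g
malt extract: 26.8 g/L × 1.1 L = 29.48 g

calcium chloride 7.44 mL; gentamicin 3.88 mL; tetracycline 1.04 mL; fructose 23.54 g; malt extract 29.48 g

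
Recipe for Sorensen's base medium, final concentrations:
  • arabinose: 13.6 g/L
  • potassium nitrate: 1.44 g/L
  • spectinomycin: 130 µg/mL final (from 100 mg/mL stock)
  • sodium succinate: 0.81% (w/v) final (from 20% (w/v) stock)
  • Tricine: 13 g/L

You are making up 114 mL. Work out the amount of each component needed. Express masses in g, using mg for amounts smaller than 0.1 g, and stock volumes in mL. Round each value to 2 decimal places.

Scale factor relative to 1 L: 0.114.
arabinose: 13.6 g/L × 0.114 L = 1.55 g
potassium nitrate: 1.44 g/L × 0.114 L = 0.16 g
spectinomycin: C1V1 = C2V2 → 130 µg/mL × 114 mL ÷ 100000 µg/mL = 0.15 mL
sodium succinate: dilute stock: 0.81% ÷ 20% × 114 mL = 4.62 mL
Tricine: 13 g/L × 0.114 L = 1.48 g

arabinose 1.55 g; potassium nitrate 0.16 g; spectinomycin 0.15 mL; sodium succinate 4.62 mL; Tricine 1.48 g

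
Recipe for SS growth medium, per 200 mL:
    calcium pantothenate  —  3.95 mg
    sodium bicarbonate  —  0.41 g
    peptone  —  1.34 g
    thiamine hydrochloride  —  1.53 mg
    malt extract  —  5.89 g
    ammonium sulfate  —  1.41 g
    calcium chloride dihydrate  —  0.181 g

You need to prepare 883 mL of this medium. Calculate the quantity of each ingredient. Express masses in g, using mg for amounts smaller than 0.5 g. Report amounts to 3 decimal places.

Scale factor = 883 mL / 200 mL = 4.415.
calcium pantothenate: 3.95 mg × (883 mL / 200 mL) = 17.439 mg
sodium bicarbonate: 0.41 g × (883 mL / 200 mL) = 1.810 g
peptone: 1.34 g × (883 mL / 200 mL) = 5.916 g
thiamine hydrochloride: 1.53 mg × (883 mL / 200 mL) = 6.755 mg
malt extract: 5.89 g × (883 mL / 200 mL) = 26.004 g
ammonium sulfate: 1.41 g × (883 mL / 200 mL) = 6.225 g
calcium chloride dihydrate: 0.181 g × (883 mL / 200 mL) = 0.799 g

calcium pantothenate 17.439 mg; sodium bicarbonate 1.810 g; peptone 5.916 g; thiamine hydrochloride 6.755 mg; malt extract 26.004 g; ammonium sulfate 6.225 g; calcium chloride dihydrate 0.799 g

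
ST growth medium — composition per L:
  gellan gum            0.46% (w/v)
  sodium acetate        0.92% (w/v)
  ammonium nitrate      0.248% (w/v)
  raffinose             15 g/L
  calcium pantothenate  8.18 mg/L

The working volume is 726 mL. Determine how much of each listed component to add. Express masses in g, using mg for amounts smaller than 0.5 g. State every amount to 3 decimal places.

Working volume: 726 mL = 0.726 L.
gellan gum: 0.46 g per 100 mL × 726 mL ÷ 100 = 3.340 g
sodium acetate: 0.92% w/v = 9.2 g/L → 9.2 × 0.726 L = 6.679 g
ammonium nitrate: 0.248 g per 100 mL × 726 mL ÷ 100 = 1.800 g
raffinose: 15 g/L × 0.726 L = 10.890 g
calcium pantothenate: 8.18 mg/L × 0.726 L = 5.939 mg

gellan gum 3.340 g; sodium acetate 6.679 g; ammonium nitrate 1.800 g; raffinose 10.890 g; calcium pantothenate 5.939 mg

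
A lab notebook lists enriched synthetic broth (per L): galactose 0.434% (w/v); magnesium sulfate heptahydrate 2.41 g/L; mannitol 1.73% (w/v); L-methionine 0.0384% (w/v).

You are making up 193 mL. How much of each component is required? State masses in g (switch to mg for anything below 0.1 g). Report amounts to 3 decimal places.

Scale factor relative to 1 L: 0.193.
galactose: 0.434% w/v = 4.34 g/L → 4.34 × 0.193 L = 0.838 g
magnesium sulfate heptahydrate: 2.41 g/L × 0.193 L = 0.465 g
mannitol: 1.73 g per 100 mL × 193 mL ÷ 100 = 3.339 g
L-methionine: 0.0384% w/v = 0.384 g/L → 0.384 × 0.193 L = 0.074112 g = 74.112 mg

galactose 0.838 g; magnesium sulfate heptahydrate 0.465 g; mannitol 3.339 g; L-methionine 74.112 mg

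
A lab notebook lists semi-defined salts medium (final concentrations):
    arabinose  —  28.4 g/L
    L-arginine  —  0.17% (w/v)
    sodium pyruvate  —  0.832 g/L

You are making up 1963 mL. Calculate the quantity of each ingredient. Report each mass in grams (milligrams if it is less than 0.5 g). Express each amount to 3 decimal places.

Working volume: 1963 mL = 1.963 L.
arabinose: 28.4 g/L × 1.963 L = 55.749 g
L-arginine: 0.17% w/v = 1.7 g/L → 1.7 × 1.963 L = 3.337 g
sodium pyruvate: 0.832 g/L × 1.963 L = 1.633 g

arabinose 55.749 g; L-arginine 3.337 g; sodium pyruvate 1.633 g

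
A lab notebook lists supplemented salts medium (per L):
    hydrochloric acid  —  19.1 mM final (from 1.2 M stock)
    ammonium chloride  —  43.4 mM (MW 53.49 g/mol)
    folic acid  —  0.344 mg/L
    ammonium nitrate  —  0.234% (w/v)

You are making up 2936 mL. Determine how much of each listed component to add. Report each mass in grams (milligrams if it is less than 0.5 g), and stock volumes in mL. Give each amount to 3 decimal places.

hydrochloric acid 46.731 mL; ammonium chloride 6.816 g; folic acid 1.010 mg; ammonium nitrate 6.870 g

Scale factor relative to 1 L: 2.936.
hydrochloric acid: C1V1 = C2V2 → 19.1 mM × 2936 mL ÷ 1200 mM = 46.731 mL
ammonium chloride: 43.4 mmol/L × 53.49 g/mol × 2.936 L ÷ 1000 = 6.816 g
folic acid: 0.344 mg/L × 2.936 L = 1.010 mg
ammonium nitrate: 0.234 g per 100 mL × 2936 mL ÷ 100 = 6.870 g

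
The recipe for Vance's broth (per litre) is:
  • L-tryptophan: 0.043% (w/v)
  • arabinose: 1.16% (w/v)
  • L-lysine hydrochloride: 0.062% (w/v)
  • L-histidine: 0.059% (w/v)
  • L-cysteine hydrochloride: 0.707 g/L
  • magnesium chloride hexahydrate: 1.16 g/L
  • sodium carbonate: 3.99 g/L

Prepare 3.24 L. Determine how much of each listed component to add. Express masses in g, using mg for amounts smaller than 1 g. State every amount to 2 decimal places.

L-tryptophan 1.39 g; arabinose 37.58 g; L-lysine hydrochloride 2.01 g; L-histidine 1.91 g; L-cysteine hydrochloride 2.29 g; magnesium chloride hexahydrate 3.76 g; sodium carbonate 12.93 g

Scale factor relative to 1 L: 3.24.
L-tryptophan: 0.043 g per 100 mL × 3240 mL ÷ 100 = 1.39 g
arabinose: 1.16 g per 100 mL × 3240 mL ÷ 100 = 37.58 g
L-lysine hydrochloride: 0.062 g per 100 mL × 3240 mL ÷ 100 = 2.01 g
L-histidine: 0.059 g per 100 mL × 3240 mL ÷ 100 = 1.91 g
L-cysteine hydrochloride: 0.707 g/L × 3.24 L = 2.29 g
magnesium chloride hexahydrate: 1.16 g/L × 3.24 L = 3.76 g
sodium carbonate: 3.99 g/L × 3.24 L = 12.93 g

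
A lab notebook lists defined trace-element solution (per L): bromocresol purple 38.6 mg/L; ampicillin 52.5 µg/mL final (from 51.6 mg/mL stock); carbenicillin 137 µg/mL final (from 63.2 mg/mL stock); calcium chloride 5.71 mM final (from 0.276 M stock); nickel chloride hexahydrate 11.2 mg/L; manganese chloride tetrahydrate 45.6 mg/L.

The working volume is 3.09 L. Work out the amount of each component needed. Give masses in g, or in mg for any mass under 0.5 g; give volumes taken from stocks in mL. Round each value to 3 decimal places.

bromocresol purple 119.274 mg; ampicillin 3.144 mL; carbenicillin 6.698 mL; calcium chloride 63.927 mL; nickel chloride hexahydrate 34.608 mg; manganese chloride tetrahydrate 140.904 mg

Working volume: 3.09 L.
bromocresol purple: 38.6 mg/L × 3.09 L = 119.274 mg
ampicillin: C1V1 = C2V2 → 52.5 µg/mL × 3090 mL ÷ 51600 µg/mL = 3.144 mL
carbenicillin: C1V1 = C2V2 → 137 µg/mL × 3090 mL ÷ 63200 µg/mL = 6.698 mL
calcium chloride: C1V1 = C2V2 → 5.71 mM × 3090 mL ÷ 276 mM = 63.927 mL
nickel chloride hexahydrate: 11.2 mg/L × 3.09 L = 34.608 mg
manganese chloride tetrahydrate: 45.6 mg/L × 3.09 L = 140.904 mg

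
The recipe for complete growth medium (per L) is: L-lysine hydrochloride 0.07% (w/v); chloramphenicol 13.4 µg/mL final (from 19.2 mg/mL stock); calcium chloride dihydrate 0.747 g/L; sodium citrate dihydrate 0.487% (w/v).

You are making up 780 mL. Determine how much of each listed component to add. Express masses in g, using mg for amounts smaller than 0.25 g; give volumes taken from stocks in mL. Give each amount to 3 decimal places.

Target volume = 780 mL = 0.78 L.
L-lysine hydrochloride: 0.07 g per 100 mL × 780 mL ÷ 100 = 0.546 g
chloramphenicol: dilute stock: 13.4 µg/mL × 780 mL ÷ 19200 µg/mL = 0.544 mL
calcium chloride dihydrate: 0.747 g/L × 0.78 L = 0.583 g
sodium citrate dihydrate: 0.487% w/v = 4.87 g/L → 4.87 × 0.78 L = 3.799 g

L-lysine hydrochloride 0.546 g; chloramphenicol 0.544 mL; calcium chloride dihydrate 0.583 g; sodium citrate dihydrate 3.799 g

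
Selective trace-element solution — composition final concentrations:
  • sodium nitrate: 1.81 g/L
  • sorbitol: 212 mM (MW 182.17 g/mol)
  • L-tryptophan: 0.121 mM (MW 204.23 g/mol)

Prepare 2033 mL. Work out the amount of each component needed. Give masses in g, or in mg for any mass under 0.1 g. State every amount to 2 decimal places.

sodium nitrate 3.68 g; sorbitol 78.51 g; L-tryptophan 50.24 mg

Working volume: 2033 mL = 2.033 L.
sodium nitrate: 1.81 g/L × 2.033 L = 3.68 g
sorbitol: 212 mmol/L × 182.17 g/mol × 2.033 L ÷ 1000 = 78.51 g
L-tryptophan: 0.121 mmol/L × 204.23 mg/mmol × 2.033 L = 50.24 mg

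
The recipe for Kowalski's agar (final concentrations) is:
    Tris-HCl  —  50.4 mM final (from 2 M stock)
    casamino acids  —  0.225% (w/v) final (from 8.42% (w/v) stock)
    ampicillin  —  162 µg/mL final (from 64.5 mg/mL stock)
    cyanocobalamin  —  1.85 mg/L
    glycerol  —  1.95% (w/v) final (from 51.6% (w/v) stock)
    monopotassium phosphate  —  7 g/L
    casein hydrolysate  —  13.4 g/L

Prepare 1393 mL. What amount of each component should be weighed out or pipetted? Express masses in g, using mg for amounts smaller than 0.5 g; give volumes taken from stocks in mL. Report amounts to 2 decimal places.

Tris-HCl 35.10 mL; casamino acids 37.22 mL; ampicillin 3.50 mL; cyanocobalamin 2.58 mg; glycerol 52.64 mL; monopotassium phosphate 9.75 g; casein hydrolysate 18.67 g

Working volume: 1393 mL = 1.393 L.
Tris-HCl: C1V1 = C2V2 → 50.4 mM × 1393 mL ÷ 2000 mM = 35.10 mL
casamino acids: V = C2·V2/C1 = 0.225% ÷ 8.42% × 1393 mL = 37.22 mL
ampicillin: dilute stock: 162 µg/mL × 1393 mL ÷ 64500 µg/mL = 3.50 mL
cyanocobalamin: 1.85 mg/L × 1.393 L = 2.58 mg
glycerol: C1V1 = C2V2 → 1.95% ÷ 51.6% × 1393 mL = 52.64 mL
monopotassium phosphate: 7 g/L × 1.393 L = 9.75 g
casein hydrolysate: 13.4 g/L × 1.393 L = 18.67 g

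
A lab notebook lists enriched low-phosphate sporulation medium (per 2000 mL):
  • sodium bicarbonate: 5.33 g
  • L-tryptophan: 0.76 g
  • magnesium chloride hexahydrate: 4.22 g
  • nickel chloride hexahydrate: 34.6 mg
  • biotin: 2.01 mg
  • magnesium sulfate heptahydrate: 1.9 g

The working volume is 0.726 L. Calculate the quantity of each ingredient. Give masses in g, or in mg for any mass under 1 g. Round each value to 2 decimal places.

Ratio of target to recipe volume: 726 / 2000 = 0.363.
sodium bicarbonate: 5.33 g × (726 mL / 2000 mL) = 1.93 g
L-tryptophan: 0.76 g × (726 mL / 2000 mL) = 0.27588 g = 275.88 mg
magnesium chloride hexahydrate: 4.22 g × (726 mL / 2000 mL) = 1.53 g
nickel chloride hexahydrate: 34.6 mg × (726 mL / 2000 mL) = 12.56 mg
biotin: 2.01 mg × (726 mL / 2000 mL) = 0.73 mg
magnesium sulfate heptahydrate: 1.9 g × (726 mL / 2000 mL) = 0.6897 g = 689.70 mg

sodium bicarbonate 1.93 g; L-tryptophan 275.88 mg; magnesium chloride hexahydrate 1.53 g; nickel chloride hexahydrate 12.56 mg; biotin 0.73 mg; magnesium sulfate heptahydrate 689.70 mg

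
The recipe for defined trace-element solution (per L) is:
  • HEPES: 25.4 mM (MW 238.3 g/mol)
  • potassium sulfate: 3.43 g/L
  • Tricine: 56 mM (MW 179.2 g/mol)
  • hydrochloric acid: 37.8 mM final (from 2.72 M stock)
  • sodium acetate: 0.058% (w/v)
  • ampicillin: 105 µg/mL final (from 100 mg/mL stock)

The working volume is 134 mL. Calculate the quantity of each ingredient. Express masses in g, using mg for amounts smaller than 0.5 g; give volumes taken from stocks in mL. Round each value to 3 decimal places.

Target volume = 134 mL = 0.134 L.
HEPES: 25.4 mmol/L × 238.3 g/mol × 0.134 L ÷ 1000 = 0.811 g
potassium sulfate: 3.43 g/L × 0.134 L = 0.45962 g = 459.620 mg
Tricine: 56 mmol/L × 179.2 g/mol × 0.134 L ÷ 1000 = 1.345 g
hydrochloric acid: V = C2·V2/C1 = 37.8 mM × 134 mL ÷ 2720 mM = 1.862 mL
sodium acetate: 0.058 g per 100 mL × 134 mL ÷ 100 = 0.07772 g = 77.720 mg
ampicillin: C1V1 = C2V2 → 105 µg/mL × 134 mL ÷ 100000 µg/mL = 0.141 mL

HEPES 0.811 g; potassium sulfate 459.620 mg; Tricine 1.345 g; hydrochloric acid 1.862 mL; sodium acetate 77.720 mg; ampicillin 0.141 mL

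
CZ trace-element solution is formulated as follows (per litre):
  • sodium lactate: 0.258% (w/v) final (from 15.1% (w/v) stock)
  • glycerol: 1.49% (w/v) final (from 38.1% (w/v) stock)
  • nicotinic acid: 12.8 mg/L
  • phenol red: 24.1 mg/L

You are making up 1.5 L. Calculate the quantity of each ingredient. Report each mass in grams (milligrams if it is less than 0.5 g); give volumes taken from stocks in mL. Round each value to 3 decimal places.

Scale factor relative to 1 L: 1.5.
sodium lactate: V = C2·V2/C1 = 0.258% ÷ 15.1% × 1500 mL = 25.629 mL
glycerol: V = C2·V2/C1 = 1.49% ÷ 38.1% × 1500 mL = 58.661 mL
nicotinic acid: 12.8 mg/L × 1.5 L = 19.200 mg
phenol red: 24.1 mg/L × 1.5 L = 36.150 mg

sodium lactate 25.629 mL; glycerol 58.661 mL; nicotinic acid 19.200 mg; phenol red 36.150 mg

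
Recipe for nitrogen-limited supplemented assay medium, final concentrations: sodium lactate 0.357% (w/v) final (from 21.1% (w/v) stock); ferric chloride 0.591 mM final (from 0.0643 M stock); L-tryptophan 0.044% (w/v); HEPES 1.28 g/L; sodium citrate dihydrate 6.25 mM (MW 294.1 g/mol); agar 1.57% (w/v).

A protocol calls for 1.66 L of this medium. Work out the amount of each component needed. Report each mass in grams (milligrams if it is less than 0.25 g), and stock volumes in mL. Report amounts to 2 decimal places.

Working volume: 1.66 L.
sodium lactate: dilute stock: 0.357% ÷ 21.1% × 1660 mL = 28.09 mL
ferric chloride: V = C2·V2/C1 = 0.591 mM × 1660 mL ÷ 64.3 mM = 15.26 mL
L-tryptophan: 0.044 g per 100 mL × 1660 mL ÷ 100 = 0.73 g
HEPES: 1.28 g/L × 1.66 L = 2.12 g
sodium citrate dihydrate: 6.25 mmol/L × 294.1 g/mol × 1.66 L ÷ 1000 = 3.05 g
agar: 1.57% w/v = 15.7 g/L → 15.7 × 1.66 L = 26.06 g

sodium lactate 28.09 mL; ferric chloride 15.26 mL; L-tryptophan 0.73 g; HEPES 2.12 g; sodium citrate dihydrate 3.05 g; agar 26.06 g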